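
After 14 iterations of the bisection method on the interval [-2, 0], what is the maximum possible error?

Bisection error bound: |error| ≤ (b-a)/2^n
|error| ≤ (0 - (-2))/2^14 = 2/2^14
|error| ≤ 0.0001220703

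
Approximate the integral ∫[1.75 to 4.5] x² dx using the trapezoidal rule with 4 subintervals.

f(x) = x²
a = 1.75, b = 4.5, n = 4
h = (b - a)/n = 0.687500

Trapezoidal rule: (h/2)[f(x₀) + 2f(x₁) + 2f(x₂) + ... + f(xₙ)]

x_0 = 1.7500, f(x_0) = 3.062500, coefficient = 1
x_1 = 2.4375, f(x_1) = 5.941406, coefficient = 2
x_2 = 3.1250, f(x_2) = 9.765625, coefficient = 2
x_3 = 3.8125, f(x_3) = 14.535156, coefficient = 2
x_4 = 4.5000, f(x_4) = 20.250000, coefficient = 1

I ≈ (0.687500/2) × 83.796875 = 28.805176
Exact value: 28.588542
Error: 0.216634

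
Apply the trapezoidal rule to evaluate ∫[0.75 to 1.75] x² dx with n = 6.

f(x) = x²
a = 0.75, b = 1.75, n = 6
h = (b - a)/n = 0.166667

Trapezoidal rule: (h/2)[f(x₀) + 2f(x₁) + 2f(x₂) + ... + f(xₙ)]

x_0 = 0.7500, f(x_0) = 0.562500, coefficient = 1
x_1 = 0.9167, f(x_1) = 0.840278, coefficient = 2
x_2 = 1.0833, f(x_2) = 1.173611, coefficient = 2
x_3 = 1.2500, f(x_3) = 1.562500, coefficient = 2
x_4 = 1.4167, f(x_4) = 2.006944, coefficient = 2
x_5 = 1.5833, f(x_5) = 2.506944, coefficient = 2
x_6 = 1.7500, f(x_6) = 3.062500, coefficient = 1

I ≈ (0.166667/2) × 19.805556 = 1.650463
Exact value: 1.645833
Error: 0.004630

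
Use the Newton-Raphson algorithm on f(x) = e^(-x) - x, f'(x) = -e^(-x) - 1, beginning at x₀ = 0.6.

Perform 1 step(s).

f(x) = e^(-x) - x
f'(x) = -e^(-x) - 1
x₀ = 0.6

Newton-Raphson formula: x_{n+1} = x_n - f(x_n)/f'(x_n)

Iteration 1:
  f(0.600000) = -0.051188
  f'(0.600000) = -1.548812
  x_1 = 0.600000 - (-0.051188)/(-1.548812) = 0.566950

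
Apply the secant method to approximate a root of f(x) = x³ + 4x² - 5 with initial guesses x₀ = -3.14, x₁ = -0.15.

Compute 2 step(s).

f(x) = x³ + 4x² - 5
x₀ = -3.14, x₁ = -0.15

Secant formula: x_{n+1} = x_n - f(x_n)(x_n - x_{n-1})/(f(x_n) - f(x_{n-1}))

Iteration 1:
  f(-3.140000) = 3.479256
  f(-0.150000) = -4.913375
  x_2 = -0.150000 - (-4.913375)×(-0.150000 - (-3.140000))/(-4.913375 - 3.479256)
       = -1.900463
Iteration 2:
  f(-0.150000) = -4.913375
  f(-1.900463) = 2.583024
  x_3 = -1.900463 - 2.583024×(-1.900463 - (-0.150000))/(2.583024 - (-4.913375))
       = -1.297309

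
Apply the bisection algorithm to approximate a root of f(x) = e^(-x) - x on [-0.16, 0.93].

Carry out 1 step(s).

f(x) = e^(-x) - x
Initial interval: [-0.16, 0.93]

Iteration 1:
  c_1 = (-0.160000 + 0.930000)/2 = 0.385000
  f(c_1) = f(0.385000) = 0.295451
  f(a) × f(c) ≥ 0, new interval: [0.385000, 0.930000]

After 1 iteration(s), the approximation is c_1 = 0.385000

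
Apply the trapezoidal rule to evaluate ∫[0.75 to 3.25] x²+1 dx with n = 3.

f(x) = x²+1
a = 0.75, b = 3.25, n = 3
h = (b - a)/n = 0.833333

Trapezoidal rule: (h/2)[f(x₀) + 2f(x₁) + 2f(x₂) + ... + f(xₙ)]

x_0 = 0.7500, f(x_0) = 1.562500, coefficient = 1
x_1 = 1.5833, f(x_1) = 3.506944, coefficient = 2
x_2 = 2.4167, f(x_2) = 6.840278, coefficient = 2
x_3 = 3.2500, f(x_3) = 11.562500, coefficient = 1

I ≈ (0.833333/2) × 33.819444 = 14.091435
Exact value: 13.802083
Error: 0.289352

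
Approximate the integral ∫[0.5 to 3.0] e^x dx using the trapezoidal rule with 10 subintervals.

f(x) = e^x
a = 0.5, b = 3.0, n = 10
h = (b - a)/n = 0.250000

Trapezoidal rule: (h/2)[f(x₀) + 2f(x₁) + 2f(x₂) + ... + f(xₙ)]

x_0 = 0.5000, f(x_0) = 1.648721, coefficient = 1
x_1 = 0.7500, f(x_1) = 2.117000, coefficient = 2
x_2 = 1.0000, f(x_2) = 2.718282, coefficient = 2
x_3 = 1.2500, f(x_3) = 3.490343, coefficient = 2
x_4 = 1.5000, f(x_4) = 4.481689, coefficient = 2
x_5 = 1.7500, f(x_5) = 5.754603, coefficient = 2
x_6 = 2.0000, f(x_6) = 7.389056, coefficient = 2
x_7 = 2.2500, f(x_7) = 9.487736, coefficient = 2
x_8 = 2.5000, f(x_8) = 12.182494, coefficient = 2
x_9 = 2.7500, f(x_9) = 15.642632, coefficient = 2
x_10 = 3.0000, f(x_10) = 20.085537, coefficient = 1

I ≈ (0.250000/2) × 148.261927 = 18.532741
Exact value: 18.436816
Error: 0.095925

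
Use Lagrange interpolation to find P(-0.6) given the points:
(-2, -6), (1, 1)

Lagrange interpolation formula:
P(x) = Σ yᵢ × Lᵢ(x)
where Lᵢ(x) = Π_{j≠i} (x - xⱼ)/(xᵢ - xⱼ)

L_0(-0.6) = (-0.6 - 1)/(-2 - 1) = 0.533333
L_1(-0.6) = (-0.6 - (-2))/(1 - (-2)) = 0.466667

P(-0.6) = (-6)×L_0(-0.6) + 1×L_1(-0.6)
P(-0.6) = -2.733333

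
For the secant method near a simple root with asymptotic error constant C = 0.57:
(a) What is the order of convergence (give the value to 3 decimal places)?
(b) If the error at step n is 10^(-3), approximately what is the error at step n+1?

(a) Secant method has superlinear convergence with order φ = (1+√5)/2 ≈ 1.618.
    This means |e_{n+1}| ≈ C|e_n|^1.618.

(b) With |e_n| = 10^(-3) and C = 0.57:
    |e_{n+1}| ≈ 0.57 × (10^(-3))^1.618 = 0.57 × 10^(-4.85)

(a) ≈ 1.618 (golden ratio); (b) |e_{n+1}| ≈ 7.976e-06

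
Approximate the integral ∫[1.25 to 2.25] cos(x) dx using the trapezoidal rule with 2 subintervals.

f(x) = cos(x)
a = 1.25, b = 2.25, n = 2
h = (b - a)/n = 0.500000

Trapezoidal rule: (h/2)[f(x₀) + 2f(x₁) + 2f(x₂) + ... + f(xₙ)]

x_0 = 1.2500, f(x_0) = 0.315322, coefficient = 1
x_1 = 1.7500, f(x_1) = -0.178246, coefficient = 2
x_2 = 2.2500, f(x_2) = -0.628174, coefficient = 1

I ≈ (0.500000/2) × -0.669343 = -0.167336
Exact value: -0.170911
Error: 0.003576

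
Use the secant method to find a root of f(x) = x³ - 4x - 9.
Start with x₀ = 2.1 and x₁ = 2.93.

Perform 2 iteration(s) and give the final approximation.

f(x) = x³ - 4x - 9
x₀ = 2.1, x₁ = 2.93

Secant formula: x_{n+1} = x_n - f(x_n)(x_n - x_{n-1})/(f(x_n) - f(x_{n-1}))

Iteration 1:
  f(2.100000) = -8.139000
  f(2.930000) = 4.433757
  x_2 = 2.930000 - 4.433757×(2.930000 - 2.100000)/(4.433757 - (-8.139000))
       = 2.637302
Iteration 2:
  f(2.930000) = 4.433757
  f(2.637302) = -1.205815
  x_3 = 2.637302 - (-1.205815)×(2.637302 - 2.930000)/(-1.205815 - 4.433757)
       = 2.699885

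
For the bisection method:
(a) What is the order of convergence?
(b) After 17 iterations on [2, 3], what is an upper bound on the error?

(a) Bisection has linear (order 1) convergence; the error is halved each step.

(b) Error bound = (b-a)/2^n = (3 - 2)/2^{17}
    = 1/2^{17}

(a) 1 (linear); (b) error ≤ 7.63e-06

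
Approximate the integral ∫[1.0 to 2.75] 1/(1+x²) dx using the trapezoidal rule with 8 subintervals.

f(x) = 1/(1+x²)
a = 1.0, b = 2.75, n = 8
h = (b - a)/n = 0.218750

Trapezoidal rule: (h/2)[f(x₀) + 2f(x₁) + 2f(x₂) + ... + f(xₙ)]

x_0 = 1.0000, f(x_0) = 0.500000, coefficient = 1
x_1 = 1.2188, f(x_1) = 0.402358, coefficient = 2
x_2 = 1.4375, f(x_2) = 0.326115, coefficient = 2
x_3 = 1.6562, f(x_3) = 0.267154, coefficient = 2
x_4 = 1.8750, f(x_4) = 0.221453, coefficient = 2
x_5 = 2.0938, f(x_5) = 0.185743, coefficient = 2
x_6 = 2.3125, f(x_6) = 0.157538, coefficient = 2
x_7 = 2.5312, f(x_7) = 0.135003, coefficient = 2
x_8 = 2.7500, f(x_8) = 0.116788, coefficient = 1

I ≈ (0.218750/2) × 4.007516 = 0.438322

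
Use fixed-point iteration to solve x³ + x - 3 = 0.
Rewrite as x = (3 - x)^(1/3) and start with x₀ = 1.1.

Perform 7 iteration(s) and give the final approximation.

Equation: x³ + x - 3 = 0
Fixed-point form: x = (3 - x)^(1/3)
x₀ = 1.1

x_1 = g(1.100000) = 1.238562
x_2 = g(1.238562) = 1.207691
x_3 = g(1.207691) = 1.214705
x_4 = g(1.214705) = 1.213119
x_5 = g(1.213119) = 1.213478
x_6 = g(1.213478) = 1.213397
x_7 = g(1.213397) = 1.213415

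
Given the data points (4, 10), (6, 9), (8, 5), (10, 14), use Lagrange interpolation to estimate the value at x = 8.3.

Lagrange interpolation formula:
P(x) = Σ yᵢ × Lᵢ(x)
where Lᵢ(x) = Π_{j≠i} (x - xⱼ)/(xᵢ - xⱼ)

L_0(8.3) = (8.3 - 6)/(4 - 6) × (8.3 - 8)/(4 - 8) × (8.3 - 10)/(4 - 10) = 0.024438
L_1(8.3) = (8.3 - 4)/(6 - 4) × (8.3 - 8)/(6 - 8) × (8.3 - 10)/(6 - 10) = -0.137063
L_2(8.3) = (8.3 - 4)/(8 - 4) × (8.3 - 6)/(8 - 6) × (8.3 - 10)/(8 - 10) = 1.050812
L_3(8.3) = (8.3 - 4)/(10 - 4) × (8.3 - 6)/(10 - 6) × (8.3 - 8)/(10 - 8) = 0.061813

P(8.3) = 10×L_0(8.3) + 9×L_1(8.3) + 5×L_2(8.3) + 14×L_3(8.3)
P(8.3) = 5.130250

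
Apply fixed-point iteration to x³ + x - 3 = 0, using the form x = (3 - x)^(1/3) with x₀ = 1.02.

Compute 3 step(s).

Equation: x³ + x - 3 = 0
Fixed-point form: x = (3 - x)^(1/3)
x₀ = 1.02

x_1 = g(1.020000) = 1.255707
x_2 = g(1.255707) = 1.203760
x_3 = g(1.203760) = 1.215593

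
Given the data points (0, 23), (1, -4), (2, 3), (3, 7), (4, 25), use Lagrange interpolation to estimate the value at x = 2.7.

Lagrange interpolation formula:
P(x) = Σ yᵢ × Lᵢ(x)
where Lᵢ(x) = Π_{j≠i} (x - xⱼ)/(xᵢ - xⱼ)

L_0(2.7) = (2.7 - 1)/(0 - 1) × (2.7 - 2)/(0 - 2) × (2.7 - 3)/(0 - 3) × (2.7 - 4)/(0 - 4) = 0.019337
L_1(2.7) = (2.7 - 0)/(1 - 0) × (2.7 - 2)/(1 - 2) × (2.7 - 3)/(1 - 3) × (2.7 - 4)/(1 - 4) = -0.122850
L_2(2.7) = (2.7 - 0)/(2 - 0) × (2.7 - 1)/(2 - 1) × (2.7 - 3)/(2 - 3) × (2.7 - 4)/(2 - 4) = 0.447525
L_3(2.7) = (2.7 - 0)/(3 - 0) × (2.7 - 1)/(3 - 1) × (2.7 - 2)/(3 - 2) × (2.7 - 4)/(3 - 4) = 0.696150
L_4(2.7) = (2.7 - 0)/(4 - 0) × (2.7 - 1)/(4 - 1) × (2.7 - 2)/(4 - 2) × (2.7 - 3)/(4 - 3) = -0.040162

P(2.7) = 23×L_0(2.7) + (-4)×L_1(2.7) + 3×L_2(2.7) + 7×L_3(2.7) + 25×L_4(2.7)
P(2.7) = 6.147725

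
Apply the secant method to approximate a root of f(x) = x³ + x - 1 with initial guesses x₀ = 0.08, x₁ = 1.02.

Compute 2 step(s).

f(x) = x³ + x - 1
x₀ = 0.08, x₁ = 1.02

Secant formula: x_{n+1} = x_n - f(x_n)(x_n - x_{n-1})/(f(x_n) - f(x_{n-1}))

Iteration 1:
  f(0.080000) = -0.919488
  f(1.020000) = 1.081208
  x_2 = 1.020000 - 1.081208×(1.020000 - 0.080000)/(1.081208 - (-0.919488))
       = 0.512009
Iteration 2:
  f(1.020000) = 1.081208
  f(0.512009) = -0.353766
  x_3 = 0.512009 - (-0.353766)×(0.512009 - 1.020000)/(-0.353766 - 1.081208)
       = 0.637245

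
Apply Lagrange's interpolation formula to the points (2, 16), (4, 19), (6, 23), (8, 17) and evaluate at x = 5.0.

Lagrange interpolation formula:
P(x) = Σ yᵢ × Lᵢ(x)
where Lᵢ(x) = Π_{j≠i} (x - xⱼ)/(xᵢ - xⱼ)

L_0(5.0) = (5.0 - 4)/(2 - 4) × (5.0 - 6)/(2 - 6) × (5.0 - 8)/(2 - 8) = -0.062500
L_1(5.0) = (5.0 - 2)/(4 - 2) × (5.0 - 6)/(4 - 6) × (5.0 - 8)/(4 - 8) = 0.562500
L_2(5.0) = (5.0 - 2)/(6 - 2) × (5.0 - 4)/(6 - 4) × (5.0 - 8)/(6 - 8) = 0.562500
L_3(5.0) = (5.0 - 2)/(8 - 2) × (5.0 - 4)/(8 - 4) × (5.0 - 6)/(8 - 6) = -0.062500

P(5.0) = 16×L_0(5.0) + 19×L_1(5.0) + 23×L_2(5.0) + 17×L_3(5.0)
P(5.0) = 21.562500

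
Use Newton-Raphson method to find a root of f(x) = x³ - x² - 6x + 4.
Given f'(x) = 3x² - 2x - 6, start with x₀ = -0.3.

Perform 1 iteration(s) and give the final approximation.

f(x) = x³ - x² - 6x + 4
f'(x) = 3x² - 2x - 6
x₀ = -0.3

Newton-Raphson formula: x_{n+1} = x_n - f(x_n)/f'(x_n)

Iteration 1:
  f(-0.300000) = 5.683000
  f'(-0.300000) = -5.130000
  x_1 = -0.300000 - 5.683000/(-5.130000) = 0.807797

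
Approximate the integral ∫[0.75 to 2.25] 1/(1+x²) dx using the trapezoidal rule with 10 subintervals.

f(x) = 1/(1+x²)
a = 0.75, b = 2.25, n = 10
h = (b - a)/n = 0.150000

Trapezoidal rule: (h/2)[f(x₀) + 2f(x₁) + 2f(x₂) + ... + f(xₙ)]

x_0 = 0.7500, f(x_0) = 0.640000, coefficient = 1
x_1 = 0.9000, f(x_1) = 0.552486, coefficient = 2
x_2 = 1.0500, f(x_2) = 0.475624, coefficient = 2
x_3 = 1.2000, f(x_3) = 0.409836, coefficient = 2
x_4 = 1.3500, f(x_4) = 0.354296, coefficient = 2
x_5 = 1.5000, f(x_5) = 0.307692, coefficient = 2
x_6 = 1.6500, f(x_6) = 0.268637, coefficient = 2
x_7 = 1.8000, f(x_7) = 0.235849, coefficient = 2
x_8 = 1.9500, f(x_8) = 0.208225, coefficient = 2
x_9 = 2.1000, f(x_9) = 0.184843, coefficient = 2
x_10 = 2.2500, f(x_10) = 0.164948, coefficient = 1

I ≈ (0.150000/2) × 6.799925 = 0.509994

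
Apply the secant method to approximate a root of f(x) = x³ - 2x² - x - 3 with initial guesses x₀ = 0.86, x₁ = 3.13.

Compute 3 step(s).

f(x) = x³ - 2x² - x - 3
x₀ = 0.86, x₁ = 3.13

Secant formula: x_{n+1} = x_n - f(x_n)(x_n - x_{n-1})/(f(x_n) - f(x_{n-1}))

Iteration 1:
  f(0.860000) = -4.703144
  f(3.130000) = 4.940497
  x_2 = 3.130000 - 4.940497×(3.130000 - 0.860000)/(4.940497 - (-4.703144))
       = 1.967065
Iteration 2:
  f(3.130000) = 4.940497
  f(1.967065) = -5.094502
  x_3 = 1.967065 - (-5.094502)×(1.967065 - 3.130000)/(-5.094502 - 4.940497)
       = 2.557456
Iteration 3:
  f(1.967065) = -5.094502
  f(2.557456) = -1.911369
  x_4 = 2.557456 - (-1.911369)×(2.557456 - 1.967065)/(-1.911369 - (-5.094502))
       = 2.911967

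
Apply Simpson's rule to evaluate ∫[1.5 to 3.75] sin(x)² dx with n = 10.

f(x) = sin(x)²
a = 1.5, b = 3.75, n = 10
h = (b - a)/n = 0.225000

Simpson's rule: (h/3)[f(x₀) + 4f(x₁) + 2f(x₂) + ... + f(xₙ)]

x_0 = 1.5000, f(x_0) = 0.994996, coefficient = 1
x_1 = 1.7250, f(x_1) = 0.976409, coefficient = 4
x_2 = 1.9500, f(x_2) = 0.862966, coefficient = 2
x_3 = 2.1750, f(x_3) = 0.677255, coefficient = 4
x_4 = 2.4000, f(x_4) = 0.456251, coefficient = 2
x_5 = 2.6250, f(x_5) = 0.243957, coefficient = 4
x_6 = 2.8500, f(x_6) = 0.082644, coefficient = 2
x_7 = 3.0750, f(x_7) = 0.004428, coefficient = 4
x_8 = 3.3000, f(x_8) = 0.024884, coefficient = 2
x_9 = 3.5250, f(x_9) = 0.139938, coefficient = 4
x_10 = 3.7500, f(x_10) = 0.326682, coefficient = 1

I ≈ (0.225000/3) × 12.343113 = 0.925734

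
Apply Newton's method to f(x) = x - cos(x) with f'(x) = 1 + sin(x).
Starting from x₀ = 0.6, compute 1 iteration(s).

f(x) = x - cos(x)
f'(x) = 1 + sin(x)
x₀ = 0.6

Newton-Raphson formula: x_{n+1} = x_n - f(x_n)/f'(x_n)

Iteration 1:
  f(0.600000) = -0.225336
  f'(0.600000) = 1.564642
  x_1 = 0.600000 - (-0.225336)/1.564642 = 0.744017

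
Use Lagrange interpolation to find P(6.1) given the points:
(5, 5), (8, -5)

Lagrange interpolation formula:
P(x) = Σ yᵢ × Lᵢ(x)
where Lᵢ(x) = Π_{j≠i} (x - xⱼ)/(xᵢ - xⱼ)

L_0(6.1) = (6.1 - 8)/(5 - 8) = 0.633333
L_1(6.1) = (6.1 - 5)/(8 - 5) = 0.366667

P(6.1) = 5×L_0(6.1) + (-5)×L_1(6.1)
P(6.1) = 1.333333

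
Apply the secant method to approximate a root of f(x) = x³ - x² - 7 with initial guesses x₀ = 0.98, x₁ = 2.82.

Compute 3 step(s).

f(x) = x³ - x² - 7
x₀ = 0.98, x₁ = 2.82

Secant formula: x_{n+1} = x_n - f(x_n)(x_n - x_{n-1})/(f(x_n) - f(x_{n-1}))

Iteration 1:
  f(0.980000) = -7.019208
  f(2.820000) = 7.473368
  x_2 = 2.820000 - 7.473368×(2.820000 - 0.980000)/(7.473368 - (-7.019208))
       = 1.871170
Iteration 2:
  f(2.820000) = 7.473368
  f(1.871170) = -3.949795
  x_3 = 1.871170 - (-3.949795)×(1.871170 - 2.820000)/(-3.949795 - 7.473368)
       = 2.199247
Iteration 3:
  f(1.871170) = -3.949795
  f(2.199247) = -1.199614
  x_4 = 2.199247 - (-1.199614)×(2.199247 - 1.871170)/(-1.199614 - (-3.949795))
       = 2.342353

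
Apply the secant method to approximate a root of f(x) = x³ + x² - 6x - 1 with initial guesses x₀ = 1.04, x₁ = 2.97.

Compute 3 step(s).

f(x) = x³ + x² - 6x - 1
x₀ = 1.04, x₁ = 2.97

Secant formula: x_{n+1} = x_n - f(x_n)(x_n - x_{n-1})/(f(x_n) - f(x_{n-1}))

Iteration 1:
  f(1.040000) = -5.033536
  f(2.970000) = 16.198973
  x_2 = 2.970000 - 16.198973×(2.970000 - 1.040000)/(16.198973 - (-5.033536))
       = 1.497540
Iteration 2:
  f(2.970000) = 16.198973
  f(1.497540) = -4.384191
  x_3 = 1.497540 - (-4.384191)×(1.497540 - 2.970000)/(-4.384191 - 16.198973)
       = 1.811172
Iteration 3:
  f(1.497540) = -4.384191
  f(1.811172) = -2.645417
  x_4 = 1.811172 - (-2.645417)×(1.811172 - 1.497540)/(-2.645417 - (-4.384191))
       = 2.288341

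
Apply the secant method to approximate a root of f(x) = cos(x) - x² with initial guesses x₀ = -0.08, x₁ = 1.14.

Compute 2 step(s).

f(x) = cos(x) - x²
x₀ = -0.08, x₁ = 1.14

Secant formula: x_{n+1} = x_n - f(x_n)(x_n - x_{n-1})/(f(x_n) - f(x_{n-1}))

Iteration 1:
  f(-0.080000) = 0.990402
  f(1.140000) = -0.882005
  x_2 = 1.140000 - (-0.882005)×(1.140000 - (-0.080000))/(-0.882005 - 0.990402)
       = 0.565314
Iteration 2:
  f(1.140000) = -0.882005
  f(0.565314) = 0.524841
  x_3 = 0.565314 - 0.524841×(0.565314 - 1.140000)/(0.524841 - (-0.882005))
       = 0.779707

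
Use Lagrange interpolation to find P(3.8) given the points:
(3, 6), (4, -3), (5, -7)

Lagrange interpolation formula:
P(x) = Σ yᵢ × Lᵢ(x)
where Lᵢ(x) = Π_{j≠i} (x - xⱼ)/(xᵢ - xⱼ)

L_0(3.8) = (3.8 - 4)/(3 - 4) × (3.8 - 5)/(3 - 5) = 0.120000
L_1(3.8) = (3.8 - 3)/(4 - 3) × (3.8 - 5)/(4 - 5) = 0.960000
L_2(3.8) = (3.8 - 3)/(5 - 3) × (3.8 - 4)/(5 - 4) = -0.080000

P(3.8) = 6×L_0(3.8) + (-3)×L_1(3.8) + (-7)×L_2(3.8)
P(3.8) = -1.600000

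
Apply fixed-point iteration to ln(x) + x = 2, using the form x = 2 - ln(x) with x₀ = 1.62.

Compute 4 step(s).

Equation: ln(x) + x = 2
Fixed-point form: x = 2 - ln(x)
x₀ = 1.62

x_1 = g(1.620000) = 1.517574
x_2 = g(1.517574) = 1.582887
x_3 = g(1.582887) = 1.540750
x_4 = g(1.540750) = 1.567731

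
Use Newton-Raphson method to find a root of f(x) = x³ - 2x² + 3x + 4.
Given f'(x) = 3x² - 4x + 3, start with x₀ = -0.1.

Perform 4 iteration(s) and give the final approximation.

f(x) = x³ - 2x² + 3x + 4
f'(x) = 3x² - 4x + 3
x₀ = -0.1

Newton-Raphson formula: x_{n+1} = x_n - f(x_n)/f'(x_n)

Iteration 1:
  f(-0.100000) = 3.679000
  f'(-0.100000) = 3.430000
  x_1 = -0.100000 - 3.679000/3.430000 = -1.172595
Iteration 2:
  f(-1.172595) = -3.880034
  f'(-1.172595) = 11.815314
  x_2 = -1.172595 - (-3.880034)/11.815314 = -0.844205
Iteration 3:
  f(-0.844205) = -0.559625
  f'(-0.844205) = 8.514862
  x_3 = -0.844205 - (-0.559625)/8.514862 = -0.778481
Iteration 4:
  f(-0.778481) = -0.019295
  f'(-0.778481) = 7.932024
  x_4 = -0.778481 - (-0.019295)/7.932024 = -0.776049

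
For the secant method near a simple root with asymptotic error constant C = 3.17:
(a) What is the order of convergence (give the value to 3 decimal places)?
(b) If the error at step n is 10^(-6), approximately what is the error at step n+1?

(a) Secant method has superlinear convergence with order φ = (1+√5)/2 ≈ 1.618.
    This means |e_{n+1}| ≈ C|e_n|^1.618.

(b) With |e_n| = 10^(-6) and C = 3.17:
    |e_{n+1}| ≈ 3.17 × (10^(-6))^1.618 = 3.17 × 10^(-9.71)

(a) ≈ 1.618 (golden ratio); (b) |e_{n+1}| ≈ 6.207e-10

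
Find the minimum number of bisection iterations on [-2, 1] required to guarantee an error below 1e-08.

We need (b-a)/2^n ≤ 1e-08
(1 - (-2))/2^n ≤ 1e-08
3/2^n ≤ 1e-08
2^n ≥ 300000000
n ≥ log₂(300000000) = 28.16
n ≥ 29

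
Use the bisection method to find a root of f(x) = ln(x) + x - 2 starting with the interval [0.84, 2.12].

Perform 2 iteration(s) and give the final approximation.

f(x) = ln(x) + x - 2
Initial interval: [0.84, 2.12]

Iteration 1:
  c_1 = (0.840000 + 2.120000)/2 = 1.480000
  f(c_1) = f(1.480000) = -0.127958
  f(a) × f(c) ≥ 0, new interval: [1.480000, 2.120000]
Iteration 2:
  c_2 = (1.480000 + 2.120000)/2 = 1.800000
  f(c_2) = f(1.800000) = 0.387787
  f(a) × f(c) < 0, new interval: [1.480000, 1.800000]

After 2 iteration(s), the approximation is c_2 = 1.800000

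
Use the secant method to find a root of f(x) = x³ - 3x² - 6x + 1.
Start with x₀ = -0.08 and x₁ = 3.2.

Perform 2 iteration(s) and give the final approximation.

f(x) = x³ - 3x² - 6x + 1
x₀ = -0.08, x₁ = 3.2

Secant formula: x_{n+1} = x_n - f(x_n)(x_n - x_{n-1})/(f(x_n) - f(x_{n-1}))

Iteration 1:
  f(-0.080000) = 1.460288
  f(3.200000) = -16.152000
  x_2 = 3.200000 - (-16.152000)×(3.200000 - (-0.080000))/(-16.152000 - 1.460288)
       = 0.191955
Iteration 2:
  f(3.200000) = -16.152000
  f(0.191955) = -0.255195
  x_3 = 0.191955 - (-0.255195)×(0.191955 - 3.200000)/(-0.255195 - (-16.152000))
       = 0.143666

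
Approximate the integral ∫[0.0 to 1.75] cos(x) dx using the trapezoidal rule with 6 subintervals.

f(x) = cos(x)
a = 0.0, b = 1.75, n = 6
h = (b - a)/n = 0.291667

Trapezoidal rule: (h/2)[f(x₀) + 2f(x₁) + 2f(x₂) + ... + f(xₙ)]

x_0 = 0.0000, f(x_0) = 1.000000, coefficient = 1
x_1 = 0.2917, f(x_1) = 0.957766, coefficient = 2
x_2 = 0.5833, f(x_2) = 0.834631, coefficient = 2
x_3 = 0.8750, f(x_3) = 0.640997, coefficient = 2
x_4 = 1.1667, f(x_4) = 0.393219, coefficient = 2
x_5 = 1.4583, f(x_5) = 0.112226, coefficient = 2
x_6 = 1.7500, f(x_6) = -0.178246, coefficient = 1

I ≈ (0.291667/2) × 6.699432 = 0.977000
Exact value: 0.983986
Error: 0.006986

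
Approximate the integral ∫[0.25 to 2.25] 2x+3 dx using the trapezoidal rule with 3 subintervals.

f(x) = 2x+3
a = 0.25, b = 2.25, n = 3
h = (b - a)/n = 0.666667

Trapezoidal rule: (h/2)[f(x₀) + 2f(x₁) + 2f(x₂) + ... + f(xₙ)]

x_0 = 0.2500, f(x_0) = 3.500000, coefficient = 1
x_1 = 0.9167, f(x_1) = 4.833333, coefficient = 2
x_2 = 1.5833, f(x_2) = 6.166667, coefficient = 2
x_3 = 2.2500, f(x_3) = 7.500000, coefficient = 1

I ≈ (0.666667/2) × 33.000000 = 11.000000
Exact value: 11.000000
Error: 0.000000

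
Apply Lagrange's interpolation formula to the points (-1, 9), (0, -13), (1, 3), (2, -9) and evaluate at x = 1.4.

Lagrange interpolation formula:
P(x) = Σ yᵢ × Lᵢ(x)
where Lᵢ(x) = Π_{j≠i} (x - xⱼ)/(xᵢ - xⱼ)

L_0(1.4) = (1.4 - 0)/(-1 - 0) × (1.4 - 1)/(-1 - 1) × (1.4 - 2)/(-1 - 2) = 0.056000
L_1(1.4) = (1.4 - (-1))/(0 - (-1)) × (1.4 - 1)/(0 - 1) × (1.4 - 2)/(0 - 2) = -0.288000
L_2(1.4) = (1.4 - (-1))/(1 - (-1)) × (1.4 - 0)/(1 - 0) × (1.4 - 2)/(1 - 2) = 1.008000
L_3(1.4) = (1.4 - (-1))/(2 - (-1)) × (1.4 - 0)/(2 - 0) × (1.4 - 1)/(2 - 1) = 0.224000

P(1.4) = 9×L_0(1.4) + (-13)×L_1(1.4) + 3×L_2(1.4) + (-9)×L_3(1.4)
P(1.4) = 5.256000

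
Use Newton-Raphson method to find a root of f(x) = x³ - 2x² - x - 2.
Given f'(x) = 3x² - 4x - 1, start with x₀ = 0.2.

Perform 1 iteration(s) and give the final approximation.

f(x) = x³ - 2x² - x - 2
f'(x) = 3x² - 4x - 1
x₀ = 0.2

Newton-Raphson formula: x_{n+1} = x_n - f(x_n)/f'(x_n)

Iteration 1:
  f(0.200000) = -2.272000
  f'(0.200000) = -1.680000
  x_1 = 0.200000 - (-2.272000)/(-1.680000) = -1.152381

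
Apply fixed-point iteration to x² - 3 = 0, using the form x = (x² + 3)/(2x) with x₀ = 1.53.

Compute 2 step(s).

Equation: x² - 3 = 0
Fixed-point form: x = (x² + 3)/(2x)
x₀ = 1.53

x_1 = g(1.530000) = 1.745392
x_2 = g(1.745392) = 1.732102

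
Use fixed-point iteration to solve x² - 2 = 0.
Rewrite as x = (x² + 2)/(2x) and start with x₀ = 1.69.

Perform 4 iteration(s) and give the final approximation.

Equation: x² - 2 = 0
Fixed-point form: x = (x² + 2)/(2x)
x₀ = 1.69

x_1 = g(1.690000) = 1.436716
x_2 = g(1.436716) = 1.414390
x_3 = g(1.414390) = 1.414214
x_4 = g(1.414214) = 1.414214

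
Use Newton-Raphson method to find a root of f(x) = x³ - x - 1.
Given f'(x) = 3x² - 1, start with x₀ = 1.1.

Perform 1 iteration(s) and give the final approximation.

f(x) = x³ - x - 1
f'(x) = 3x² - 1
x₀ = 1.1

Newton-Raphson formula: x_{n+1} = x_n - f(x_n)/f'(x_n)

Iteration 1:
  f(1.100000) = -0.769000
  f'(1.100000) = 2.630000
  x_1 = 1.100000 - (-0.769000)/2.630000 = 1.392395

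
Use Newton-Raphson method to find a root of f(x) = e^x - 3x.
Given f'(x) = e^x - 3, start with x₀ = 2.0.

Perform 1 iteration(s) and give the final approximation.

f(x) = e^x - 3x
f'(x) = e^x - 3
x₀ = 2.0

Newton-Raphson formula: x_{n+1} = x_n - f(x_n)/f'(x_n)

Iteration 1:
  f(2.000000) = 1.389056
  f'(2.000000) = 4.389056
  x_1 = 2.000000 - 1.389056/4.389056 = 1.683518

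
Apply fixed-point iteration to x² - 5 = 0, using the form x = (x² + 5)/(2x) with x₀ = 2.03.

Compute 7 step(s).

Equation: x² - 5 = 0
Fixed-point form: x = (x² + 5)/(2x)
x₀ = 2.03

x_1 = g(2.030000) = 2.246527
x_2 = g(2.246527) = 2.236092
x_3 = g(2.236092) = 2.236068
x_4 = g(2.236068) = 2.236068
x_5 = g(2.236068) = 2.236068
x_6 = g(2.236068) = 2.236068
x_7 = g(2.236068) = 2.236068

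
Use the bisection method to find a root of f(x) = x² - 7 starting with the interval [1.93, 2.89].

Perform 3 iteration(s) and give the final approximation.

f(x) = x² - 7
Initial interval: [1.93, 2.89]

Iteration 1:
  c_1 = (1.930000 + 2.890000)/2 = 2.410000
  f(c_1) = f(2.410000) = -1.191900
  f(a) × f(c) ≥ 0, new interval: [2.410000, 2.890000]
Iteration 2:
  c_2 = (2.410000 + 2.890000)/2 = 2.650000
  f(c_2) = f(2.650000) = 0.022500
  f(a) × f(c) < 0, new interval: [2.410000, 2.650000]
Iteration 3:
  c_3 = (2.410000 + 2.650000)/2 = 2.530000
  f(c_3) = f(2.530000) = -0.599100
  f(a) × f(c) ≥ 0, new interval: [2.530000, 2.650000]

After 3 iteration(s), the approximation is c_3 = 2.530000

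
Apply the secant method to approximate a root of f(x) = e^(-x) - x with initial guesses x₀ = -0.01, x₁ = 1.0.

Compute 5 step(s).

f(x) = e^(-x) - x
x₀ = -0.01, x₁ = 1.0

Secant formula: x_{n+1} = x_n - f(x_n)(x_n - x_{n-1})/(f(x_n) - f(x_{n-1}))

Iteration 1:
  f(-0.010000) = 1.020050
  f(1.000000) = -0.632121
  x_2 = 1.000000 - (-0.632121)×(1.000000 - (-0.010000))/(-0.632121 - 1.020050)
       = 0.613574
Iteration 2:
  f(1.000000) = -0.632121
  f(0.613574) = -0.072162
  x_3 = 0.613574 - (-0.072162)×(0.613574 - 1.000000)/(-0.072162 - (-0.632121))
       = 0.563775
Iteration 3:
  f(0.613574) = -0.072162
  f(0.563775) = 0.005281
  x_4 = 0.563775 - 0.005281×(0.563775 - 0.613574)/(0.005281 - (-0.072162))
       = 0.567171
Iteration 4:
  f(0.563775) = 0.005281
  f(0.567171) = -0.000044
  x_5 = 0.567171 - (-0.000044)×(0.567171 - 0.563775)/(-0.000044 - 0.005281)
       = 0.567143
Iteration 5:
  f(0.567171) = -0.000044
  f(0.567143) = 0.000000
  x_6 = 0.567143 - 0.000000×(0.567143 - 0.567171)/(0.000000 - (-0.000044))
       = 0.567143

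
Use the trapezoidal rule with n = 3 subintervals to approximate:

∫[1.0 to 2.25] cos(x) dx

f(x) = cos(x)
a = 1.0, b = 2.25, n = 3
h = (b - a)/n = 0.416667

Trapezoidal rule: (h/2)[f(x₀) + 2f(x₁) + 2f(x₂) + ... + f(xₙ)]

x_0 = 1.0000, f(x_0) = 0.540302, coefficient = 1
x_1 = 1.4167, f(x_1) = 0.153520, coefficient = 2
x_2 = 1.8333, f(x_2) = -0.259531, coefficient = 2
x_3 = 2.2500, f(x_3) = -0.628174, coefficient = 1

I ≈ (0.416667/2) × -0.299894 = -0.062478
Exact value: -0.063398
Error: 0.000920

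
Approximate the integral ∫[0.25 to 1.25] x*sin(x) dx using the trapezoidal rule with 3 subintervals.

f(x) = x*sin(x)
a = 0.25, b = 1.25, n = 3
h = (b - a)/n = 0.333333

Trapezoidal rule: (h/2)[f(x₀) + 2f(x₁) + 2f(x₂) + ... + f(xₙ)]

x_0 = 0.2500, f(x_0) = 0.061851, coefficient = 1
x_1 = 0.5833, f(x_1) = 0.321305, coefficient = 2
x_2 = 0.9167, f(x_2) = 0.727446, coefficient = 2
x_3 = 1.2500, f(x_3) = 1.186231, coefficient = 1

I ≈ (0.333333/2) × 3.345585 = 0.557598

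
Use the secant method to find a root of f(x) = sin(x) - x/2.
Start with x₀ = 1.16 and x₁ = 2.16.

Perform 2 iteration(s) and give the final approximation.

f(x) = sin(x) - x/2
x₀ = 1.16, x₁ = 2.16

Secant formula: x_{n+1} = x_n - f(x_n)(x_n - x_{n-1})/(f(x_n) - f(x_{n-1}))

Iteration 1:
  f(1.160000) = 0.336803
  f(2.160000) = -0.248617
  x_2 = 2.160000 - (-0.248617)×(2.160000 - 1.160000)/(-0.248617 - 0.336803)
       = 1.735319
Iteration 2:
  f(2.160000) = -0.248617
  f(1.735319) = 0.118837
  x_3 = 1.735319 - 0.118837×(1.735319 - 2.160000)/(0.118837 - (-0.248617))
       = 1.872664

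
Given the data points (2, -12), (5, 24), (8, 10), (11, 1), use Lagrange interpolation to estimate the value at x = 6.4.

Lagrange interpolation formula:
P(x) = Σ yᵢ × Lᵢ(x)
where Lᵢ(x) = Π_{j≠i} (x - xⱼ)/(xᵢ - xⱼ)

L_0(6.4) = (6.4 - 5)/(2 - 5) × (6.4 - 8)/(2 - 8) × (6.4 - 11)/(2 - 11) = -0.063605
L_1(6.4) = (6.4 - 2)/(5 - 2) × (6.4 - 8)/(5 - 8) × (6.4 - 11)/(5 - 11) = 0.599704
L_2(6.4) = (6.4 - 2)/(8 - 2) × (6.4 - 5)/(8 - 5) × (6.4 - 11)/(8 - 11) = 0.524741
L_3(6.4) = (6.4 - 2)/(11 - 2) × (6.4 - 5)/(11 - 5) × (6.4 - 8)/(11 - 8) = -0.060840

P(6.4) = (-12)×L_0(6.4) + 24×L_1(6.4) + 10×L_2(6.4) + 1×L_3(6.4)
P(6.4) = 20.342716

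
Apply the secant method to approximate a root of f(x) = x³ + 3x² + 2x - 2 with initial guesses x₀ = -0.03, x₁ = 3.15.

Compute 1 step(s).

f(x) = x³ + 3x² + 2x - 2
x₀ = -0.03, x₁ = 3.15

Secant formula: x_{n+1} = x_n - f(x_n)(x_n - x_{n-1})/(f(x_n) - f(x_{n-1}))

Iteration 1:
  f(-0.030000) = -2.057327
  f(3.150000) = 65.323375
  x_2 = 3.150000 - 65.323375×(3.150000 - (-0.030000))/(65.323375 - (-2.057327))
       = 0.067095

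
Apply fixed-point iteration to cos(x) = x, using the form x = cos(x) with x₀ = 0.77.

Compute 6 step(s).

Equation: cos(x) = x
Fixed-point form: x = cos(x)
x₀ = 0.77

x_1 = g(0.770000) = 0.717911
x_2 = g(0.717911) = 0.753182
x_3 = g(0.753182) = 0.729516
x_4 = g(0.729516) = 0.745497
x_5 = g(0.745497) = 0.734751
x_6 = g(0.734751) = 0.741998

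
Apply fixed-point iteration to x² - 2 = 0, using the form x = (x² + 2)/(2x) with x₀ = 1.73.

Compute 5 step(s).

Equation: x² - 2 = 0
Fixed-point form: x = (x² + 2)/(2x)
x₀ = 1.73

x_1 = g(1.730000) = 1.443035
x_2 = g(1.443035) = 1.414501
x_3 = g(1.414501) = 1.414214
x_4 = g(1.414214) = 1.414214
x_5 = g(1.414214) = 1.414214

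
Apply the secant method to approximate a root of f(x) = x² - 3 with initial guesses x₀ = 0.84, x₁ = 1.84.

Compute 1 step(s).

f(x) = x² - 3
x₀ = 0.84, x₁ = 1.84

Secant formula: x_{n+1} = x_n - f(x_n)(x_n - x_{n-1})/(f(x_n) - f(x_{n-1}))

Iteration 1:
  f(0.840000) = -2.294400
  f(1.840000) = 0.385600
  x_2 = 1.840000 - 0.385600×(1.840000 - 0.840000)/(0.385600 - (-2.294400))
       = 1.696119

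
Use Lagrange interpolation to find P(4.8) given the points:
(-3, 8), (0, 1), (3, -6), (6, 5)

Lagrange interpolation formula:
P(x) = Σ yᵢ × Lᵢ(x)
where Lᵢ(x) = Π_{j≠i} (x - xⱼ)/(xᵢ - xⱼ)

L_0(4.8) = (4.8 - 0)/(-3 - 0) × (4.8 - 3)/(-3 - 3) × (4.8 - 6)/(-3 - 6) = 0.064000
L_1(4.8) = (4.8 - (-3))/(0 - (-3)) × (4.8 - 3)/(0 - 3) × (4.8 - 6)/(0 - 6) = -0.312000
L_2(4.8) = (4.8 - (-3))/(3 - (-3)) × (4.8 - 0)/(3 - 0) × (4.8 - 6)/(3 - 6) = 0.832000
L_3(4.8) = (4.8 - (-3))/(6 - (-3)) × (4.8 - 0)/(6 - 0) × (4.8 - 3)/(6 - 3) = 0.416000

P(4.8) = 8×L_0(4.8) + 1×L_1(4.8) + (-6)×L_2(4.8) + 5×L_3(4.8)
P(4.8) = -2.712000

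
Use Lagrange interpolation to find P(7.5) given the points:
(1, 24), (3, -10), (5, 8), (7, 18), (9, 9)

Lagrange interpolation formula:
P(x) = Σ yᵢ × Lᵢ(x)
where Lᵢ(x) = Π_{j≠i} (x - xⱼ)/(xᵢ - xⱼ)

L_0(7.5) = (7.5 - 3)/(1 - 3) × (7.5 - 5)/(1 - 5) × (7.5 - 7)/(1 - 7) × (7.5 - 9)/(1 - 9) = -0.021973
L_1(7.5) = (7.5 - 1)/(3 - 1) × (7.5 - 5)/(3 - 5) × (7.5 - 7)/(3 - 7) × (7.5 - 9)/(3 - 9) = 0.126953
L_2(7.5) = (7.5 - 1)/(5 - 1) × (7.5 - 3)/(5 - 3) × (7.5 - 7)/(5 - 7) × (7.5 - 9)/(5 - 9) = -0.342773
L_3(7.5) = (7.5 - 1)/(7 - 1) × (7.5 - 3)/(7 - 3) × (7.5 - 5)/(7 - 5) × (7.5 - 9)/(7 - 9) = 1.142578
L_4(7.5) = (7.5 - 1)/(9 - 1) × (7.5 - 3)/(9 - 3) × (7.5 - 5)/(9 - 5) × (7.5 - 7)/(9 - 7) = 0.095215

P(7.5) = 24×L_0(7.5) + (-10)×L_1(7.5) + 8×L_2(7.5) + 18×L_3(7.5) + 9×L_4(7.5)
P(7.5) = 16.884277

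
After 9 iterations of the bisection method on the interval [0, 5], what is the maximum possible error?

Bisection error bound: |error| ≤ (b-a)/2^n
|error| ≤ (5 - 0)/2^9 = 5/2^9
|error| ≤ 0.0097656250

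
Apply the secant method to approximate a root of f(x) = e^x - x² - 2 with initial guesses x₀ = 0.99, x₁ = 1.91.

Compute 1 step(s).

f(x) = e^x - x² - 2
x₀ = 0.99, x₁ = 1.91

Secant formula: x_{n+1} = x_n - f(x_n)(x_n - x_{n-1})/(f(x_n) - f(x_{n-1}))

Iteration 1:
  f(0.990000) = -0.288866
  f(1.910000) = 1.104989
  x_2 = 1.910000 - 1.104989×(1.910000 - 0.990000)/(1.104989 - (-0.288866))
       = 1.180663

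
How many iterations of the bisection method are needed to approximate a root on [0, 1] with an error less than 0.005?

We need (b-a)/2^n ≤ 0.005
(1 - 0)/2^n ≤ 0.005
1/2^n ≤ 0.005
2^n ≥ 200
n ≥ log₂(200) = 7.64
n ≥ 8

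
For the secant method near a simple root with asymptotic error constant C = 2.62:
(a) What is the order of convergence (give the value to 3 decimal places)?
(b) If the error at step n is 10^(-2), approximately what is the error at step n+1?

(a) Secant method has superlinear convergence with order φ = (1+√5)/2 ≈ 1.618.
    This means |e_{n+1}| ≈ C|e_n|^1.618.

(b) With |e_n| = 10^(-2) and C = 2.62:
    |e_{n+1}| ≈ 2.62 × (10^(-2))^1.618 = 2.62 × 10^(-3.24)

(a) ≈ 1.618 (golden ratio); (b) |e_{n+1}| ≈ 1.521e-03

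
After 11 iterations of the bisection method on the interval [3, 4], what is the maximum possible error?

Bisection error bound: |error| ≤ (b-a)/2^n
|error| ≤ (4 - 3)/2^11 = 1/2^11
|error| ≤ 0.0004882812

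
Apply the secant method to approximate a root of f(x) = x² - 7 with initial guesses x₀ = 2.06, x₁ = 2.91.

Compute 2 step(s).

f(x) = x² - 7
x₀ = 2.06, x₁ = 2.91

Secant formula: x_{n+1} = x_n - f(x_n)(x_n - x_{n-1})/(f(x_n) - f(x_{n-1}))

Iteration 1:
  f(2.060000) = -2.756400
  f(2.910000) = 1.468100
  x_2 = 2.910000 - 1.468100×(2.910000 - 2.060000)/(1.468100 - (-2.756400))
       = 2.614608
Iteration 2:
  f(2.910000) = 1.468100
  f(2.614608) = -0.163827
  x_3 = 2.614608 - (-0.163827)×(2.614608 - 2.910000)/(-0.163827 - 1.468100)
       = 2.644262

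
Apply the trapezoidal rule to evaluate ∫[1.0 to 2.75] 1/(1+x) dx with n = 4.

f(x) = 1/(1+x)
a = 1.0, b = 2.75, n = 4
h = (b - a)/n = 0.437500

Trapezoidal rule: (h/2)[f(x₀) + 2f(x₁) + 2f(x₂) + ... + f(xₙ)]

x_0 = 1.0000, f(x_0) = 0.500000, coefficient = 1
x_1 = 1.4375, f(x_1) = 0.410256, coefficient = 2
x_2 = 1.8750, f(x_2) = 0.347826, coefficient = 2
x_3 = 2.3125, f(x_3) = 0.301887, coefficient = 2
x_4 = 2.7500, f(x_4) = 0.266667, coefficient = 1

I ≈ (0.437500/2) × 2.886605 = 0.631445
Exact value: 0.628609
Error: 0.002836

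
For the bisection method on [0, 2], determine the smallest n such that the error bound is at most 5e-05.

We need (b-a)/2^n ≤ 5e-05
(2 - 0)/2^n ≤ 5e-05
2/2^n ≤ 5e-05
2^n ≥ 40000
n ≥ log₂(40000) = 15.29
n ≥ 16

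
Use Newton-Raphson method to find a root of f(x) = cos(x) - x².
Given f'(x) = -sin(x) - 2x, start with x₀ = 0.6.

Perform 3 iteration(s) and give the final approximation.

f(x) = cos(x) - x²
f'(x) = -sin(x) - 2x
x₀ = 0.6

Newton-Raphson formula: x_{n+1} = x_n - f(x_n)/f'(x_n)

Iteration 1:
  f(0.600000) = 0.465336
  f'(0.600000) = -1.764642
  x_1 = 0.600000 - 0.465336/(-1.764642) = 0.863700
Iteration 2:
  f(0.863700) = -0.096348
  f'(0.863700) = -2.487650
  x_2 = 0.863700 - (-0.096348)/(-2.487650) = 0.824969
Iteration 3:
  f(0.824969) = -0.001995
  f'(0.824969) = -2.384465
  x_3 = 0.824969 - (-0.001995)/(-2.384465) = 0.824133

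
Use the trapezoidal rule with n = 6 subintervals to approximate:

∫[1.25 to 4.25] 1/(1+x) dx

f(x) = 1/(1+x)
a = 1.25, b = 4.25, n = 6
h = (b - a)/n = 0.500000

Trapezoidal rule: (h/2)[f(x₀) + 2f(x₁) + 2f(x₂) + ... + f(xₙ)]

x_0 = 1.2500, f(x_0) = 0.444444, coefficient = 1
x_1 = 1.7500, f(x_1) = 0.363636, coefficient = 2
x_2 = 2.2500, f(x_2) = 0.307692, coefficient = 2
x_3 = 2.7500, f(x_3) = 0.266667, coefficient = 2
x_4 = 3.2500, f(x_4) = 0.235294, coefficient = 2
x_5 = 3.7500, f(x_5) = 0.210526, coefficient = 2
x_6 = 4.2500, f(x_6) = 0.190476, coefficient = 1

I ≈ (0.500000/2) × 3.402552 = 0.850638
Exact value: 0.847298
Error: 0.003340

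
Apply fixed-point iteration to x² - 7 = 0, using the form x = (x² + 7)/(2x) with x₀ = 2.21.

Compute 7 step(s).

Equation: x² - 7 = 0
Fixed-point form: x = (x² + 7)/(2x)
x₀ = 2.21

x_1 = g(2.210000) = 2.688710
x_2 = g(2.688710) = 2.646095
x_3 = g(2.646095) = 2.645751
x_4 = g(2.645751) = 2.645751
x_5 = g(2.645751) = 2.645751
x_6 = g(2.645751) = 2.645751
x_7 = g(2.645751) = 2.645751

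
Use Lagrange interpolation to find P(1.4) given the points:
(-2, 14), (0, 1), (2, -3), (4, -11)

Lagrange interpolation formula:
P(x) = Σ yᵢ × Lᵢ(x)
where Lᵢ(x) = Π_{j≠i} (x - xⱼ)/(xᵢ - xⱼ)

L_0(1.4) = (1.4 - 0)/(-2 - 0) × (1.4 - 2)/(-2 - 2) × (1.4 - 4)/(-2 - 4) = -0.045500
L_1(1.4) = (1.4 - (-2))/(0 - (-2)) × (1.4 - 2)/(0 - 2) × (1.4 - 4)/(0 - 4) = 0.331500
L_2(1.4) = (1.4 - (-2))/(2 - (-2)) × (1.4 - 0)/(2 - 0) × (1.4 - 4)/(2 - 4) = 0.773500
L_3(1.4) = (1.4 - (-2))/(4 - (-2)) × (1.4 - 0)/(4 - 0) × (1.4 - 2)/(4 - 2) = -0.059500

P(1.4) = 14×L_0(1.4) + 1×L_1(1.4) + (-3)×L_2(1.4) + (-11)×L_3(1.4)
P(1.4) = -1.971500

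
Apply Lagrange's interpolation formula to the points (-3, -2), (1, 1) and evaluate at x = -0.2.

Lagrange interpolation formula:
P(x) = Σ yᵢ × Lᵢ(x)
where Lᵢ(x) = Π_{j≠i} (x - xⱼ)/(xᵢ - xⱼ)

L_0(-0.2) = (-0.2 - 1)/(-3 - 1) = 0.300000
L_1(-0.2) = (-0.2 - (-3))/(1 - (-3)) = 0.700000

P(-0.2) = (-2)×L_0(-0.2) + 1×L_1(-0.2)
P(-0.2) = 0.100000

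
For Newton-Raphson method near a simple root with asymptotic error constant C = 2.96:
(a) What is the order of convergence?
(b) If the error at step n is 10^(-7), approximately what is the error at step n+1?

(a) Newton-Raphson has quadratic (order 2) convergence near simple roots.
    This means |e_{n+1}| ≈ C|e_n|².

(b) With |e_n| = 10^(-7) and C = 2.96:
    |e_{n+1}| ≈ 2.96 × (10^(-7))² = 2.96 × 10^(-14)

(a) 2 (quadratic); (b) |e_{n+1}| ≈ 2.960e-14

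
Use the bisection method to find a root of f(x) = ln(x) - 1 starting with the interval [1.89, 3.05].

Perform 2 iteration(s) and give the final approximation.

f(x) = ln(x) - 1
Initial interval: [1.89, 3.05]

Iteration 1:
  c_1 = (1.890000 + 3.050000)/2 = 2.470000
  f(c_1) = f(2.470000) = -0.095782
  f(a) × f(c) ≥ 0, new interval: [2.470000, 3.050000]
Iteration 2:
  c_2 = (2.470000 + 3.050000)/2 = 2.760000
  f(c_2) = f(2.760000) = 0.015231
  f(a) × f(c) < 0, new interval: [2.470000, 2.760000]

After 2 iteration(s), the approximation is c_2 = 2.760000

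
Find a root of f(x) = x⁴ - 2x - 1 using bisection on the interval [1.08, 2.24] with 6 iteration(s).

f(x) = x⁴ - 2x - 1
Initial interval: [1.08, 2.24]

Iteration 1:
  c_1 = (1.080000 + 2.240000)/2 = 1.660000
  f(c_1) = f(1.660000) = 3.273331
  f(a) × f(c) < 0, new interval: [1.080000, 1.660000]
Iteration 2:
  c_2 = (1.080000 + 1.660000)/2 = 1.370000
  f(c_2) = f(1.370000) = -0.217246
  f(a) × f(c) ≥ 0, new interval: [1.370000, 1.660000]
Iteration 3:
  c_3 = (1.370000 + 1.660000)/2 = 1.515000
  f(c_3) = f(1.515000) = 1.238058
  f(a) × f(c) < 0, new interval: [1.370000, 1.515000]
Iteration 4:
  c_4 = (1.370000 + 1.515000)/2 = 1.442500
  f(c_4) = f(1.442500) = 0.444755
  f(a) × f(c) < 0, new interval: [1.370000, 1.442500]
Iteration 5:
  c_5 = (1.370000 + 1.442500)/2 = 1.406250
  f(c_5) = f(1.406250) = 0.098161
  f(a) × f(c) < 0, new interval: [1.370000, 1.406250]
Iteration 6:
  c_6 = (1.370000 + 1.406250)/2 = 1.388125
  f(c_6) = f(1.388125) = -0.063341
  f(a) × f(c) ≥ 0, new interval: [1.388125, 1.406250]

After 6 iteration(s), the approximation is c_6 = 1.388125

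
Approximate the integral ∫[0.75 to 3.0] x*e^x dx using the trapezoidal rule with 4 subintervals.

f(x) = x*e^x
a = 0.75, b = 3.0, n = 4
h = (b - a)/n = 0.562500

Trapezoidal rule: (h/2)[f(x₀) + 2f(x₁) + 2f(x₂) + ... + f(xₙ)]

x_0 = 0.7500, f(x_0) = 1.587750, coefficient = 1
x_1 = 1.3125, f(x_1) = 4.876529, coefficient = 2
x_2 = 1.8750, f(x_2) = 12.226536, coefficient = 2
x_3 = 2.4375, f(x_3) = 27.895710, coefficient = 2
x_4 = 3.0000, f(x_4) = 60.256611, coefficient = 1

I ≈ (0.562500/2) × 151.841911 = 42.705538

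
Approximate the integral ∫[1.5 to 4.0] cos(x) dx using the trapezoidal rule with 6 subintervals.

f(x) = cos(x)
a = 1.5, b = 4.0, n = 6
h = (b - a)/n = 0.416667

Trapezoidal rule: (h/2)[f(x₀) + 2f(x₁) + 2f(x₂) + ... + f(xₙ)]

x_0 = 1.5000, f(x_0) = 0.070737, coefficient = 1
x_1 = 1.9167, f(x_1) = -0.339016, coefficient = 2
x_2 = 2.3333, f(x_2) = -0.690758, coefficient = 2
x_3 = 2.7500, f(x_3) = -0.924302, coefficient = 2
x_4 = 3.1667, f(x_4) = -0.999686, coefficient = 2
x_5 = 3.5833, f(x_5) = -0.904009, coefficient = 2
x_6 = 4.0000, f(x_6) = -0.653644, coefficient = 1

I ≈ (0.416667/2) × -8.298448 = -1.728843
Exact value: -1.754297
Error: 0.025454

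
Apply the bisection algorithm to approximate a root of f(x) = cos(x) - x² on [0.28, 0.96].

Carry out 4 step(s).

f(x) = cos(x) - x²
Initial interval: [0.28, 0.96]

Iteration 1:
  c_1 = (0.280000 + 0.960000)/2 = 0.620000
  f(c_1) = f(0.620000) = 0.429478
  f(a) × f(c) ≥ 0, new interval: [0.620000, 0.960000]
Iteration 2:
  c_2 = (0.620000 + 0.960000)/2 = 0.790000
  f(c_2) = f(0.790000) = 0.079745
  f(a) × f(c) ≥ 0, new interval: [0.790000, 0.960000]
Iteration 3:
  c_3 = (0.790000 + 0.960000)/2 = 0.875000
  f(c_3) = f(0.875000) = -0.124628
  f(a) × f(c) < 0, new interval: [0.790000, 0.875000]
Iteration 4:
  c_4 = (0.790000 + 0.875000)/2 = 0.832500
  f(c_4) = f(0.832500) = -0.020027
  f(a) × f(c) < 0, new interval: [0.790000, 0.832500]

After 4 iteration(s), the approximation is c_4 = 0.832500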